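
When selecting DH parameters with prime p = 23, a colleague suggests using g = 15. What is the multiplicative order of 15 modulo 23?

ord(15) | φ(23) = 23 − 1 = 22 = 2 · 11.
Divisors of 22: 1, 2, 11, 22.
Test each divisor d:
15^1 ≡ 15
15^2 ≡ 18
15^11 ≡ 22
15^22 ≡ 1
So ord_23(15) = 22.

22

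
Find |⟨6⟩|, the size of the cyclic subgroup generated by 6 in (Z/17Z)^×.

Since 6 ∈ (Z/17Z)^×, its order divides φ(17) = 17 − 1 = 16 = 2^4.
Divisors of 16: 1, 2, 4, 8, 16.
Compute 6^d (mod 17) for the divisors d until we hit 1:
6^1 ≡ 6
6^2 ≡ 2
6^4 ≡ 4
6^8 ≡ 16
6^16 ≡ 1
The smallest such exponent is 16, so the order of 6 is 16.

16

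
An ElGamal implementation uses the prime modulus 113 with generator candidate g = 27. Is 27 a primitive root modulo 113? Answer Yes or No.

Yes

φ(113) = 113 − 1 = 112 = 2^4 · 7.
Test 27^(112/q) mod 113 for each prime factor q of 112:
27^56 ≡ 112 (mod 113)  [q = 2: ≢ 1 ✓]
27^16 ≡ 16 (mod 113)  [q = 7: ≢ 1 ✓]
None equal 1, so ord_113(27) = 112: 27 is a primitive root.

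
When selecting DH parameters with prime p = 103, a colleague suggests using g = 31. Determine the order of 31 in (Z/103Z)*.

ord(31) | φ(103) = 103 − 1 = 102 = 2 · 3 · 17.
Divisors of 102: 1, 2, 3, 6, 17, 34, 51, 102.
Compute 31^d (mod 103) for the divisors d until we hit 1:
31^1 ≡ 31
31^2 ≡ 34
31^3 ≡ 24
31^6 ≡ 61
31^17 ≡ 102
31^34 ≡ 1
Therefore the multiplicative order of 31 modulo 103 is 34.

34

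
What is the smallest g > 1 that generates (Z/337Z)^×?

10

φ(337) = 337 − 1 = 336 = 2^4 · 3 · 7.
g is a primitive root iff g^(336/q) ≢ 1 (mod 337) for each prime q ∈ {2, 3, 7}.
g = 2: 2^168 ≡ 1 — hits 1, so not a primitive root.
g = 3: 3^168 ≡ 1 — hits 1, so not a primitive root.
g = 4: 4^168 ≡ 1 — hits 1, so not a primitive root.
g = 5: 5^168 ≡ 336; 5^112 ≡ 1 — hits 1, so not a primitive root.
g = 6: 6^168 ≡ 1 — hits 1, so not a primitive root.
g = 7: 7^168 ≡ 1 — hits 1, so not a primitive root.
g = 8: 8^168 ≡ 1 — hits 1, so not a primitive root.
g = 9: 9^168 ≡ 1 — hits 1, so not a primitive root.
g = 10: 10^168 ≡ 336; 10^112 ≡ 128; 10^48 ≡ 175 — none is 1, so 10 is a primitive root.
Hence the least primitive root of 337 is 10.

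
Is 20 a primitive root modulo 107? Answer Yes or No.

φ(107) = 107 − 1 = 106 = 2 · 53.
Test 20^(106/q) mod 107 for each prime factor q of 106:
20^53 ≡ 106 (mod 107)  [q = 2: ≢ 1 ✓]
20^2 ≡ 79 (mod 107)  [q = 53: ≢ 1 ✓]
Every test exponent gives a nontrivial residue, hence 20 generates the full group.

Yes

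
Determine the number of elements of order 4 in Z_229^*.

2

φ(229) = 229 − 1 = 228 = 2^2 · 3 · 19.
Since (Z/229Z)^× is cyclic of order 228, the number of elements of order d is φ(d) when d | 228 and 0 otherwise.
4 = 2^2 divides 228, and φ(4) = 2.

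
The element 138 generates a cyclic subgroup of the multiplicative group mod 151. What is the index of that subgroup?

2

The order of 138 must divide φ(151) = 151 − 1 = 150 = 2 · 3 · 5^2.
Divisors of 150: 1, 2, 3, 5, 6, 10, 15, 25, 30, 50, 75, 150.
Test each divisor d:
138^1 ≡ 138 (mod 151)
138^2 ≡ 18 (mod 151)
138^3 ≡ 68 (mod 151)
138^5 ≡ 16 (mod 151)
138^6 ≡ 94 (mod 151)
138^10 ≡ 105 (mod 151)
138^15 ≡ 19 (mod 151)
138^25 ≡ 32 (mod 151)
138^30 ≡ 59 (mod 151)
138^50 ≡ 118 (mod 151)
138^75 ≡ 1 (mod 151) ✓
The order of 138 is 75, so the subgroup it generates has 75 elements.
Index = |(Z/151Z)^×| / |⟨138⟩| = 150 / 75 = 2.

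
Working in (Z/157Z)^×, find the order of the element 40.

ord(40) | φ(157) = 157 − 1 = 156 = 2^2 · 3 · 13.
Divisors of 156: 1, 2, 3, 4, 6, 12, 13, 26, 39, 52, 78, 156.
Evaluate successive powers at the divisors of 156:
40^1 ≡ 40 (mod 157)
40^2 ≡ 30 (mod 157)
40^3 ≡ 101 (mod 157)
40^4 ≡ 115 (mod 157)
40^6 ≡ 153 (mod 157)
40^12 ≡ 16 (mod 157)
40^13 ≡ 12 (mod 157)
40^26 ≡ 144 (mod 157)
40^39 ≡ 1 (mod 157) ✓
Hence ord(40) = 39.

39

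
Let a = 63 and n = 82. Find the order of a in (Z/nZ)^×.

40

Since 63 ∈ (Z/82Z)^×, its order divides φ(82) = φ(2)·φ(41) = 1·40 = 40 = 2^3 · 5.
Divisors of 40: 1, 2, 4, 5, 8, 10, 20, 40.
Check 63^d mod 82 for each divisor in increasing order:
63^1 ≡ 63 (mod 82)
63^2 ≡ 33 (mod 82)
63^4 ≡ 23 (mod 82)
63^5 ≡ 55 (mod 82)
63^8 ≡ 37 (mod 82)
63^10 ≡ 73 (mod 82)
63^20 ≡ 81 (mod 82)
63^40 ≡ 1 (mod 82) ✓
Hence ord(63) = 40.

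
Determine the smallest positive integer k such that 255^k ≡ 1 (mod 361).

The order of 255 must divide φ(361) = φ(19^2) = 19·(19−1) = 342 = 2 · 3^2 · 19.
Divisors of 342: 1, 2, 3, 6, 9, 18, 19, 38, 57, 114, 171, 342.
Evaluate successive powers at the divisors of 342:
255^1 ≡ 255 (mod 361)
255^2 ≡ 45 (mod 361)
255^3 ≡ 284 (mod 361)
255^6 ≡ 153 (mod 361)
255^9 ≡ 132 (mod 361)
255^18 ≡ 96 (mod 361)
255^19 ≡ 293 (mod 361)
255^38 ≡ 292 (mod 361)
255^57 ≡ 360 (mod 361)
255^114 ≡ 1 (mod 361) ✓
Hence ord(255) = 114.

114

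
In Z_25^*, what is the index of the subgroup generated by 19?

The order of 19 must divide φ(25) = φ(5^2) = 5·(5−1) = 20 = 2^2 · 5.
Divisors of 20: 1, 2, 4, 5, 10, 20.
Compute 19^d (mod 25) for the divisors d until we hit 1:
19^1 ≡ 19
19^2 ≡ 11
19^4 ≡ 21
19^5 ≡ 24
19^10 ≡ 1
The order of 19 is 10, so the subgroup it generates has 10 elements.
Index = |(Z/25Z)^×| / |⟨19⟩| = 20 / 10 = 2.

2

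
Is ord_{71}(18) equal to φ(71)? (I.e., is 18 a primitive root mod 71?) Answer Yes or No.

No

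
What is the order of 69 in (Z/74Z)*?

By Lagrange's theorem, ord_74(69) divides φ(74) = φ(2)·φ(37) = 1·36 = 36 = 2^2 · 3^2.
Divisors of 36: 1, 2, 3, 4, 6, 9, 12, 18, 36.
Compute 69^d (mod 74) for the divisors d until we hit 1:
69^1 ≡ 69
69^2 ≡ 25
69^3 ≡ 23
69^4 ≡ 33
69^6 ≡ 11
69^9 ≡ 31
69^12 ≡ 47
69^18 ≡ 73
69^36 ≡ 1
Hence ord(69) = 36.

36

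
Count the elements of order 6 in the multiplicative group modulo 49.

2

φ(49) = φ(7^2) = 7·(7−1) = 42 = 2 · 3 · 7.
Since (Z/49Z)^× is cyclic of order 42, the number of elements of order d is φ(d) when d | 42 and 0 otherwise.
6 = 2 · 3 divides 42, and φ(6) = 2.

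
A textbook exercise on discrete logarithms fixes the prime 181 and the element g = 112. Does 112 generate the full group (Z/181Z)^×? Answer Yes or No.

φ(181) = 181 − 1 = 180 = 2^2 · 3^2 · 5.
Test 112^(180/q) mod 181 for each prime factor q of 180:
112^90 ≡ 180 (mod 181)  [q = 2: ≢ 1 ✓]
112^60 ≡ 48 (mod 181)  [q = 3: ≢ 1 ✓]
112^36 ≡ 135 (mod 181)  [q = 5: ≢ 1 ✓]
None equal 1, so ord_181(112) = 180: 112 is a primitive root.

Yes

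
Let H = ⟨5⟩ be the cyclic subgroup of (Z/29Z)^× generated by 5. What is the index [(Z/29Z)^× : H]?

Since 5 ∈ (Z/29Z)^×, its order divides φ(29) = 29 − 1 = 28 = 2^2 · 7.
Divisors of 28: 1, 2, 4, 7, 14, 28.
Test each divisor d:
5^1 ≡ 5 (mod 29)
5^2 ≡ 25 (mod 29)
5^4 ≡ 16 (mod 29)
5^7 ≡ 28 (mod 29)
5^14 ≡ 1 (mod 29) ✓
Thus |⟨5⟩| = ord(5) = 14.
[(Z/29Z)^× : ⟨5⟩] = 28/14 = 2.

2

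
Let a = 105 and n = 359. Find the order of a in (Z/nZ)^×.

358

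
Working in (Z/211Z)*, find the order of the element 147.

70

By Lagrange's theorem, ord_211(147) divides φ(211) = 211 − 1 = 210 = 2 · 3 · 5 · 7.
Divisors of 210: 1, 2, 3, 5, 6, 7, 10, 14, 15, 21, 30, 35, 42, 70, 105, 210.
Compute 147^d (mod 211) for the divisors d until we hit 1:
147^1 ≡ 147 (mod 211)
147^2 ≡ 87 (mod 211)
147^3 ≡ 129 (mod 211)
147^5 ≡ 40 (mod 211)
147^6 ≡ 183 (mod 211)
147^7 ≡ 104 (mod 211)
147^10 ≡ 123 (mod 211)
147^14 ≡ 55 (mod 211)
147^15 ≡ 67 (mod 211)
147^21 ≡ 23 (mod 211)
147^30 ≡ 58 (mod 211)
147^35 ≡ 210 (mod 211)
147^42 ≡ 107 (mod 211)
147^70 ≡ 1 (mod 211) ✓
Therefore the multiplicative order of 147 modulo 211 is 70.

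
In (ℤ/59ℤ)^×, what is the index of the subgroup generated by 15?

Since 15 ∈ (Z/59Z)^×, its order divides φ(59) = 59 − 1 = 58 = 2 · 29.
Divisors of 58: 1, 2, 29, 58.
Test each divisor d:
15^1 ≡ 15 (mod 59)
15^2 ≡ 48 (mod 59)
15^29 ≡ 1 (mod 59) ✓
So ord_59(15) = 29, hence |⟨15⟩| = 29.
[(Z/59Z)^× : ⟨15⟩] = 58/29 = 2.

2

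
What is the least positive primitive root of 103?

5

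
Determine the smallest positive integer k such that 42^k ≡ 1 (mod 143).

ord(42) | φ(143) = φ(11·13) = (11−1)·(13−1) = 10·12 = 120 = 2^3 · 3 · 5.
Divisors of 120: 1, 2, 3, 4, 5, 6, 8, 10, 12, 15, 20, 24, 30, 40, 60, 120.
Evaluate successive powers at the divisors of 120:
42^1 ≡ 42 (mod 143)
42^2 ≡ 48 (mod 143)
42^3 ≡ 14 (mod 143)
42^4 ≡ 16 (mod 143)
42^5 ≡ 100 (mod 143)
42^6 ≡ 53 (mod 143)
42^8 ≡ 113 (mod 143)
42^10 ≡ 133 (mod 143)
42^12 ≡ 92 (mod 143)
42^15 ≡ 1 (mod 143) ✓
Hence ord(42) = 15.

15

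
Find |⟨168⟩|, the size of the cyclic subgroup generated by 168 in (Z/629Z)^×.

The order of 168 must divide φ(629) = φ(17·37) = (17−1)·(37−1) = 16·36 = 576 = 2^6 · 3^2.
Divisors of 576: 1, 2, 3, 4, 6, 8, 9, 12, 16, 18, 24, 32, 36, 48, 64, 72, 96, 144, 192, 288, 576.
Check 168^d mod 629 for each divisor in increasing order:
168^1 ≡ 168 (mod 629)
168^2 ≡ 548 (mod 629)
168^3 ≡ 230 (mod 629)
168^4 ≡ 271 (mod 629)
168^6 ≡ 64 (mod 629)
168^8 ≡ 477 (mod 629)
168^9 ≡ 253 (mod 629)
168^12 ≡ 322 (mod 629)
168^16 ≡ 460 (mod 629)
168^18 ≡ 480 (mod 629)
168^24 ≡ 528 (mod 629)
168^32 ≡ 256 (mod 629)
168^36 ≡ 186 (mod 629)
168^48 ≡ 137 (mod 629)
168^64 ≡ 120 (mod 629)
168^72 ≡ 1 (mod 629) ✓
Therefore the multiplicative order of 168 modulo 629 is 72.

72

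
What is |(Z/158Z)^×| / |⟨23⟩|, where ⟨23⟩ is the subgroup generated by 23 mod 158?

26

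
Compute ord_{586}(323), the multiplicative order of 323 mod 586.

292

The order of 323 must divide φ(586) = φ(2)·φ(293) = 1·292 = 292 = 2^2 · 73.
Divisors of 292: 1, 2, 4, 73, 146, 292.
Check 323^d mod 586 for each divisor in increasing order:
323^1 ≡ 323
323^2 ≡ 21
323^4 ≡ 441
323^73 ≡ 155
323^146 ≡ 585
323^292 ≡ 1
So ord_586(323) = 292.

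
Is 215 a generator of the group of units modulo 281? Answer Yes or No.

No

φ(281) = 281 − 1 = 280 = 2^3 · 5 · 7.
An element g generates (Z/281Z)^× iff g^(280/q) ≢ 1 (mod 281) for each prime q ∈ {2, 5, 7}.
215^140 ≡ 1 (mod 281)  [q = 2: ≡ 1 ✗]
215^56 ≡ 153 (mod 281)  [q = 5: ≢ 1 ✓]
215^40 ≡ 109 (mod 281)  [q = 7: ≢ 1 ✓]
215^140 ≡ 1 shows ord(215) | 140, strictly less than φ(281); not a primitive root.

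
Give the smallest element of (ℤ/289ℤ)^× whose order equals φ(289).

3

φ(289) = φ(17^2) = 17·(17−1) = 272 = 2^4 · 17.
g is a primitive root iff g^(272/q) ≢ 1 (mod 289) for each prime q ∈ {2, 17}.
g = 2: 2^136 ≡ 1 — hits 1, so not a primitive root.
g = 3: 3^136 ≡ 288; 3^16 ≡ 171 — none is 1, so 3 is a primitive root.
The smallest primitive root modulo 289 is 3.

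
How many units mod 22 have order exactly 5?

4

φ(22) = φ(2)·φ(11) = 1·10 = 10 = 2 · 5.
In a cyclic group of order 10, there are φ(d) elements of order d for each divisor d of 10, and zero for non-divisors.
5 | 10, and φ(5) = 5 − 1 = 4.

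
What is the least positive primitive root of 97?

5

φ(97) = 97 − 1 = 96 = 2^5 · 3.
g is a primitive root iff g^(96/q) ≢ 1 (mod 97) for each prime q ∈ {2, 3}.
g = 2: 2^48 ≡ 1 — hits 1, so not a primitive root.
g = 3: 3^48 ≡ 1 — hits 1, so not a primitive root.
g = 4: 4^48 ≡ 1 — hits 1, so not a primitive root.
g = 5: 5^48 ≡ 96; 5^32 ≡ 35 — none is 1, so 5 is a primitive root.
The smallest primitive root modulo 97 is 5.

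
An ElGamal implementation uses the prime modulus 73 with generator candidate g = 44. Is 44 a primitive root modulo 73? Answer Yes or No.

φ(73) = 73 − 1 = 72 = 2^3 · 3^2.
It suffices to check that the order of 44 is not a proper divisor of 72: compute 44^(72/q) for q ∈ {2, 3}.
44^36 ≡ 72 (mod 73)  [q = 2: ≢ 1 ✓]
44^24 ≡ 64 (mod 73)  [q = 3: ≢ 1 ✓]
Every test exponent gives a nontrivial residue, hence 44 generates the full group.

Yes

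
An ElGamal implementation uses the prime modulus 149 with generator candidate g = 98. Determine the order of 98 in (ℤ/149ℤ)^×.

148

The order of 98 must divide φ(149) = 149 − 1 = 148 = 2^2 · 37.
Divisors of 148: 1, 2, 4, 37, 74, 148.
Test each divisor d:
98^1 ≡ 98 (mod 149)
98^2 ≡ 68 (mod 149)
98^4 ≡ 5 (mod 149)
98^37 ≡ 105 (mod 149)
98^74 ≡ 148 (mod 149)
98^148 ≡ 1 (mod 149) ✓
Hence ord(98) = 148.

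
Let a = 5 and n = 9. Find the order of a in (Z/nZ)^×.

6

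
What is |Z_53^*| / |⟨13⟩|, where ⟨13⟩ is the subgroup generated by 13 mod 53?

4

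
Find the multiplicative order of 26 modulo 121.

55

The order of 26 must divide φ(121) = φ(11^2) = 11·(11−1) = 110 = 2 · 5 · 11.
Divisors of 110: 1, 2, 5, 10, 11, 22, 55, 110.
Compute 26^d (mod 121) for the divisors d until we hit 1:
26^1 ≡ 26
26^2 ≡ 71
26^5 ≡ 23
26^10 ≡ 45
26^11 ≡ 81
26^22 ≡ 27
26^55 ≡ 1
Hence ord(26) = 55.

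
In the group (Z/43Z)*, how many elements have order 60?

0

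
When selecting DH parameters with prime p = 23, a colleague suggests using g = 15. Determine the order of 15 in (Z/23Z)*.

Since 15 ∈ (Z/23Z)^×, its order divides φ(23) = 23 − 1 = 22 = 2 · 11.
Divisors of 22: 1, 2, 11, 22.
Evaluate successive powers at the divisors of 22:
15^1 ≡ 15 (mod 23)
15^2 ≡ 18 (mod 23)
15^11 ≡ 22 (mod 23)
15^22 ≡ 1 (mod 23) ✓
So ord_23(15) = 22.

22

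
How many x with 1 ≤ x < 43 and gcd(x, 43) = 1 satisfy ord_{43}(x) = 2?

φ(43) = 43 − 1 = 42 = 2 · 3 · 7.
(Z/43Z)^× is cyclic (|G| = 42); a cyclic group of order m has exactly φ(d) elements of each order d | m, and none otherwise.
2 | 42, and φ(2) = 2 − 1 = 1.

1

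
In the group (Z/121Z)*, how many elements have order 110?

40

φ(121) = φ(11^2) = 11·(11−1) = 110 = 2 · 5 · 11.
Since (Z/121Z)^× is cyclic of order 110, the number of elements of order d is φ(d) when d | 110 and 0 otherwise.
110 = 2 · 5 · 11 divides 110, and φ(110) = 40.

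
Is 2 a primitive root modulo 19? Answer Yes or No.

φ(19) = 19 − 1 = 18 = 2 · 3^2.
2 is a primitive root mod 19 iff 2^(φ(19)/q) ≢ 1 for every prime q | φ(19), i.e. q ∈ {2, 3}.
2^9 ≡ 18 (mod 19)  [q = 2: ≢ 1 ✓]
2^6 ≡ 7 (mod 19)  [q = 3: ≢ 1 ✓]
Every test exponent gives a nontrivial residue, hence 2 generates the full group.

Yes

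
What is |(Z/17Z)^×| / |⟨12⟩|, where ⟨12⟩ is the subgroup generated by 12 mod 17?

1

Since 12 ∈ (Z/17Z)^×, its order divides φ(17) = 17 − 1 = 16 = 2^4.
Divisors of 16: 1, 2, 4, 8, 16.
Evaluate successive powers at the divisors of 16:
12^1 ≡ 12 (mod 17)
12^2 ≡ 8 (mod 17)
12^4 ≡ 13 (mod 17)
12^8 ≡ 16 (mod 17)
12^16 ≡ 1 (mod 17) ✓
So ord_17(12) = 16, hence |⟨12⟩| = 16.
The index is φ(17) / ord(12) = 16 / 16 = 1.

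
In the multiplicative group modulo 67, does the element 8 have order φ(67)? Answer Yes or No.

φ(67) = 67 − 1 = 66 = 2 · 3 · 11.
8 is a primitive root mod 67 iff 8^(φ(67)/q) ≢ 1 for every prime q | φ(67), i.e. q ∈ {2, 3, 11}.
8^33 ≡ 66 (mod 67)  [q = 2: ≢ 1 ✓]
8^22 ≡ 1 (mod 67)  [q = 3: ≡ 1 ✗]
8^6 ≡ 40 (mod 67)  [q = 11: ≢ 1 ✓]
The check at q = 3 fails, so 8 generates a proper subgroup.

No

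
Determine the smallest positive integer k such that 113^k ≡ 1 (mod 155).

60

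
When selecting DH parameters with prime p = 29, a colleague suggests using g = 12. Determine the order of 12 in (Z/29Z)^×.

4

The order of 12 must divide φ(29) = 29 − 1 = 28 = 2^2 · 7.
Divisors of 28: 1, 2, 4, 7, 14, 28.
Check 12^d mod 29 for each divisor in increasing order:
12^1 ≡ 12 (mod 29)
12^2 ≡ 28 (mod 29)
12^4 ≡ 1 (mod 29) ✓
So ord_29(12) = 4.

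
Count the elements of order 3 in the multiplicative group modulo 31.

φ(31) = 31 − 1 = 30 = 2 · 3 · 5.
Since (Z/31Z)^× is cyclic of order 30, the number of elements of order d is φ(d) when d | 30 and 0 otherwise.
3 | 30, and φ(3) = 3 − 1 = 2.

2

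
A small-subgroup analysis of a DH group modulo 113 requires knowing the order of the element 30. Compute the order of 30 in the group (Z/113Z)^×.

7

By Lagrange's theorem, ord_113(30) divides φ(113) = 113 − 1 = 112 = 2^4 · 7.
Divisors of 112: 1, 2, 4, 7, 8, 14, 16, 28, 56, 112.
Evaluate successive powers at the divisors of 112:
30^1 ≡ 30
30^2 ≡ 109
30^4 ≡ 16
30^7 ≡ 1
So ord_113(30) = 7.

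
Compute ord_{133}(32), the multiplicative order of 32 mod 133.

The order of 32 must divide φ(133) = φ(7·19) = (7−1)·(19−1) = 6·18 = 108 = 2^2 · 3^3.
Divisors of 108: 1, 2, 3, 4, 6, 9, 12, 18, 27, 36, 54, 108.
Compute 32^d (mod 133) for the divisors d until we hit 1:
32^1 ≡ 32 (mod 133)
32^2 ≡ 93 (mod 133)
32^3 ≡ 50 (mod 133)
32^4 ≡ 4 (mod 133)
32^6 ≡ 106 (mod 133)
32^9 ≡ 113 (mod 133)
32^12 ≡ 64 (mod 133)
32^18 ≡ 1 (mod 133) ✓
Hence ord(32) = 18.

18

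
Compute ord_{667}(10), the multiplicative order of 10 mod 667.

The order of 10 must divide φ(667) = φ(23·29) = (23−1)·(29−1) = 22·28 = 616 = 2^3 · 7 · 11.
Divisors of 616: 1, 2, 4, 7, 8, 11, 14, 22, 28, 44, 56, 77, 88, 154, 308, 616.
Compute 10^d (mod 667) for the divisors d until we hit 1:
10^1 ≡ 10 (mod 667)
10^2 ≡ 100 (mod 667)
10^4 ≡ 662 (mod 667)
10^7 ≡ 336 (mod 667)
10^8 ≡ 25 (mod 667)
10^11 ≡ 321 (mod 667)
10^14 ≡ 173 (mod 667)
10^22 ≡ 323 (mod 667)
10^28 ≡ 581 (mod 667)
10^44 ≡ 277 (mod 667)
10^56 ≡ 59 (mod 667)
10^77 ≡ 505 (mod 667)
10^88 ≡ 24 (mod 667)
10^154 ≡ 231 (mod 667)
10^308 ≡ 1 (mod 667) ✓
So ord_667(10) = 308.

308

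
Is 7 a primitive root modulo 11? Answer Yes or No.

Yes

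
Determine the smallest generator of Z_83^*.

2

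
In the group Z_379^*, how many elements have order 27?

18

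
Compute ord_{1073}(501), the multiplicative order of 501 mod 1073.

252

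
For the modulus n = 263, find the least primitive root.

5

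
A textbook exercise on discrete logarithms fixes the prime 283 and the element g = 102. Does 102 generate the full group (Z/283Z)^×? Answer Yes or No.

No

φ(283) = 283 − 1 = 282 = 2 · 3 · 47.
102 is a primitive root mod 283 iff 102^(φ(283)/q) ≢ 1 for every prime q | φ(283), i.e. q ∈ {2, 3, 47}.
102^141 ≡ 282 (mod 283)  [q = 2: ≢ 1 ✓]
102^94 ≡ 1 (mod 283)  [q = 3: ≡ 1 ✗]
102^6 ≡ 66 (mod 283)  [q = 47: ≢ 1 ✓]
Since 102^94 ≡ 1, the order of 102 divides 94 < 282, so 102 is not a primitive root.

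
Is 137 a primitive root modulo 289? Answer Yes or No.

No

φ(289) = φ(17^2) = 17·(17−1) = 272 = 2^4 · 17.
It suffices to check that the order of 137 is not a proper divisor of 272: compute 137^(272/q) for q ∈ {2, 17}.
137^136 ≡ 1 (mod 289)  [q = 2: ≡ 1 ✗]
137^16 ≡ 154 (mod 289)  [q = 17: ≢ 1 ✓]
137^136 ≡ 1 shows ord(137) | 136, strictly less than φ(289); not a primitive root.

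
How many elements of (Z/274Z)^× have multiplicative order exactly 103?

0

φ(274) = φ(2)·φ(137) = 1·136 = 136 = 2^3 · 17.
(Z/274Z)^× is cyclic (|G| = 136); a cyclic group of order m has exactly φ(d) elements of each order d | m, and none otherwise.
Since 103 ∤ 136, the count is 0.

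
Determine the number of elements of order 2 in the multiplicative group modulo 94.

1

φ(94) = φ(2)·φ(47) = 1·46 = 46 = 2 · 23.
In a cyclic group of order 46, there are φ(d) elements of order d for each divisor d of 46, and zero for non-divisors.
2 | 46, and φ(2) = 2 − 1 = 1.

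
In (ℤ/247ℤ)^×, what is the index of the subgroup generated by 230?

12

The order of 230 must divide φ(247) = φ(13·19) = (13−1)·(19−1) = 12·18 = 216 = 2^3 · 3^3.
Divisors of 216: 1, 2, 3, 4, 6, 8, 9, 12, 18, 24, 27, 36, 54, 72, 108, 216.
Evaluate successive powers at the divisors of 216:
230^1 ≡ 230 (mod 247)
230^2 ≡ 42 (mod 247)
230^3 ≡ 27 (mod 247)
230^4 ≡ 35 (mod 247)
230^6 ≡ 235 (mod 247)
230^8 ≡ 237 (mod 247)
230^9 ≡ 170 (mod 247)
230^12 ≡ 144 (mod 247)
230^18 ≡ 1 (mod 247) ✓
The order of 230 is 18, so the subgroup it generates has 18 elements.
The index is φ(247) / ord(230) = 216 / 18 = 12.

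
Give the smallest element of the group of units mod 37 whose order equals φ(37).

2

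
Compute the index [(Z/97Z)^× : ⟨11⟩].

2

The order of 11 must divide φ(97) = 97 − 1 = 96 = 2^5 · 3.
Divisors of 96: 1, 2, 3, 4, 6, 8, 12, 16, 24, 32, 48, 96.
Evaluate successive powers at the divisors of 96:
11^1 ≡ 11
11^2 ≡ 24
11^3 ≡ 70
11^4 ≡ 91
11^6 ≡ 50
11^8 ≡ 36
11^12 ≡ 75
11^16 ≡ 35
11^24 ≡ 96
11^32 ≡ 61
11^48 ≡ 1
So ord_97(11) = 48, hence |⟨11⟩| = 48.
The index is φ(97) / ord(11) = 96 / 48 = 2.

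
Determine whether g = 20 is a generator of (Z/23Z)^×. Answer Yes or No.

Yes

φ(23) = 23 − 1 = 22 = 2 · 11.
Test 20^(22/q) mod 23 for each prime factor q of 22:
20^11 ≡ 22 (mod 23)  [q = 2: ≢ 1 ✓]
20^2 ≡ 9 (mod 23)  [q = 11: ≢ 1 ✓]
All checks pass, so 20 has order 22 and is a primitive root modulo 23.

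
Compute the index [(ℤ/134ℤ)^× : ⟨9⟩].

6

ord(9) | φ(134) = φ(2)·φ(67) = 1·66 = 66 = 2 · 3 · 11.
Divisors of 66: 1, 2, 3, 6, 11, 22, 33, 66.
Compute 9^d (mod 134) for the divisors d until we hit 1:
9^1 ≡ 9 (mod 134)
9^2 ≡ 81 (mod 134)
9^3 ≡ 59 (mod 134)
9^6 ≡ 131 (mod 134)
9^11 ≡ 1 (mod 134) ✓
So ord_134(9) = 11, hence |⟨9⟩| = 11.
The index is φ(134) / ord(9) = 66 / 11 = 6.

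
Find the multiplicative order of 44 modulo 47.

46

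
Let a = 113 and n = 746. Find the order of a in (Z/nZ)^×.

124

ord(113) | φ(746) = φ(2)·φ(373) = 1·372 = 372 = 2^2 · 3 · 31.
Divisors of 372: 1, 2, 3, 4, 6, 12, 31, 62, 93, 124, 186, 372.
Compute 113^d (mod 746) for the divisors d until we hit 1:
113^1 ≡ 113 (mod 746)
113^2 ≡ 87 (mod 746)
113^3 ≡ 133 (mod 746)
113^4 ≡ 109 (mod 746)
113^6 ≡ 531 (mod 746)
113^12 ≡ 719 (mod 746)
113^31 ≡ 477 (mod 746)
113^62 ≡ 745 (mod 746)
113^93 ≡ 269 (mod 746)
113^124 ≡ 1 (mod 746) ✓
Therefore the multiplicative order of 113 modulo 746 is 124.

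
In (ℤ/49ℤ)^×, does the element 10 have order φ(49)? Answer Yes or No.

Yes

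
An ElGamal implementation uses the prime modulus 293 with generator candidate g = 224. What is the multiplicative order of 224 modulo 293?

146

ord(224) | φ(293) = 293 − 1 = 292 = 2^2 · 73.
Divisors of 292: 1, 2, 4, 73, 146, 292.
Test each divisor d:
224^1 ≡ 224 (mod 293)
224^2 ≡ 73 (mod 293)
224^4 ≡ 55 (mod 293)
224^73 ≡ 292 (mod 293)
224^146 ≡ 1 (mod 293) ✓
Therefore the multiplicative order of 224 modulo 293 is 146.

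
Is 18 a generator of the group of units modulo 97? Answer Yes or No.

φ(97) = 97 − 1 = 96 = 2^5 · 3.
It suffices to check that the order of 18 is not a proper divisor of 96: compute 18^(96/q) for q ∈ {2, 3}.
18^48 ≡ 1 (mod 97)  [q = 2: ≡ 1 ✗]
18^32 ≡ 1 (mod 97)  [q = 3: ≡ 1 ✗]
18^48 ≡ 1 shows ord(18) | 48, strictly less than φ(97); not a primitive root.

No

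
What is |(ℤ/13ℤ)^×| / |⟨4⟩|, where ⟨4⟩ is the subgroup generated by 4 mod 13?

2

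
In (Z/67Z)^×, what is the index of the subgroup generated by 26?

2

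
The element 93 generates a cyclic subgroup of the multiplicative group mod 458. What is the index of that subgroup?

3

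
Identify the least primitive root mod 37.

2

φ(37) = 37 − 1 = 36 = 2^2 · 3^2.
g is a primitive root iff g^(36/q) ≢ 1 (mod 37) for each prime q ∈ {2, 3}.
g = 2: 2^18 ≡ 36; 2^12 ≡ 26 — none is 1, so 2 is a primitive root.
So 2 is the smallest generator of (Z/37Z)^×.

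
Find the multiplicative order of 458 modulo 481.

12

The order of 458 must divide φ(481) = φ(13·37) = (13−1)·(37−1) = 12·36 = 432 = 2^4 · 3^3.
Divisors of 432: 1, 2, 3, 4, 6, 8, 9, 12, 16, 18, 24, 27, 36, 48, 54, 72, 108, 144, 216, 432.
Compute 458^d (mod 481) for the divisors d until we hit 1:
458^1 ≡ 458 (mod 481)
458^2 ≡ 48 (mod 481)
458^3 ≡ 339 (mod 481)
458^4 ≡ 380 (mod 481)
458^6 ≡ 443 (mod 481)
458^8 ≡ 100 (mod 481)
458^9 ≡ 105 (mod 481)
458^12 ≡ 1 (mod 481) ✓
Hence ord(458) = 12.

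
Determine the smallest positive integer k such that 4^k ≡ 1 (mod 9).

ord(4) | φ(9) = φ(3^2) = 3·(3−1) = 6 = 2 · 3.
Divisors of 6: 1, 2, 3, 6.
Check 4^d mod 9 for each divisor in increasing order:
4^1 ≡ 4
4^2 ≡ 7
4^3 ≡ 1
So ord_9(4) = 3.

3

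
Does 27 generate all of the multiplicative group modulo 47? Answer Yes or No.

φ(47) = 47 − 1 = 46 = 2 · 23.
It suffices to check that the order of 27 is not a proper divisor of 46: compute 27^(46/q) for q ∈ {2, 23}.
27^23 ≡ 1 (mod 47)  [q = 2: ≡ 1 ✗]
27^2 ≡ 24 (mod 47)  [q = 23: ≢ 1 ✓]
The check at q = 2 fails, so 27 generates a proper subgroup.

No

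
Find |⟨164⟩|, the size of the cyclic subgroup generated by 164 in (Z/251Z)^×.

125

By Lagrange's theorem, ord_251(164) divides φ(251) = 251 − 1 = 250 = 2 · 5^3.
Divisors of 250: 1, 2, 5, 10, 25, 50, 125, 250.
Check 164^d mod 251 for each divisor in increasing order:
164^1 ≡ 164
164^2 ≡ 39
164^5 ≡ 201
164^10 ≡ 241
164^25 ≡ 20
164^50 ≡ 149
164^125 ≡ 1
So ord_251(164) = 125.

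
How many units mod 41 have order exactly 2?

1

φ(41) = 41 − 1 = 40 = 2^3 · 5.
Since (Z/41Z)^× is cyclic of order 40, the number of elements of order d is φ(d) when d | 40 and 0 otherwise.
2 | 40, and φ(2) = 2 − 1 = 1.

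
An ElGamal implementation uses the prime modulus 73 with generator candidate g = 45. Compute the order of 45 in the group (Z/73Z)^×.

72

Since 45 ∈ (Z/73Z)^×, its order divides φ(73) = 73 − 1 = 72 = 2^3 · 3^2.
Divisors of 72: 1, 2, 3, 4, 6, 8, 9, 12, 18, 24, 36, 72.
Evaluate successive powers at the divisors of 72:
45^1 ≡ 45 (mod 73)
45^2 ≡ 54 (mod 73)
45^3 ≡ 21 (mod 73)
45^4 ≡ 69 (mod 73)
45^6 ≡ 3 (mod 73)
45^8 ≡ 16 (mod 73)
45^9 ≡ 63 (mod 73)
45^12 ≡ 9 (mod 73)
45^18 ≡ 27 (mod 73)
45^24 ≡ 8 (mod 73)
45^36 ≡ 72 (mod 73)
45^72 ≡ 1 (mod 73) ✓
So ord_73(45) = 72.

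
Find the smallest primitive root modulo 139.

2

φ(139) = 139 − 1 = 138 = 2 · 3 · 23.
g is a primitive root iff g^(138/q) ≢ 1 (mod 139) for each prime q ∈ {2, 3, 23}.
g = 2: 2^69 ≡ 138; 2^46 ≡ 96; 2^6 ≡ 64 — none is 1, so 2 is a primitive root.
So 2 is the smallest generator of (Z/139Z)^×.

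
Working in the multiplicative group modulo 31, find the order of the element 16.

5

ord(16) | φ(31) = 31 − 1 = 30 = 2 · 3 · 5.
Divisors of 30: 1, 2, 3, 5, 6, 10, 15, 30.
Evaluate successive powers at the divisors of 30:
16^1 ≡ 16
16^2 ≡ 8
16^3 ≡ 4
16^5 ≡ 1
The smallest such exponent is 5, so the order of 16 is 5.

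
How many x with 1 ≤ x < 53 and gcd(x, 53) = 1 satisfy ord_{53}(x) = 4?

φ(53) = 53 − 1 = 52 = 2^2 · 13.
Since (Z/53Z)^× is cyclic of order 52, the number of elements of order d is φ(d) when d | 52 and 0 otherwise.
4 = 2^2 divides 52, and φ(4) = 2.

2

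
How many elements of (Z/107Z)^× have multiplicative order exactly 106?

52

φ(107) = 107 − 1 = 106 = 2 · 53.
Since (Z/107Z)^× is cyclic of order 106, the number of elements of order d is φ(d) when d | 106 and 0 otherwise.
106 = 2 · 53 divides 106, and φ(106) = 52.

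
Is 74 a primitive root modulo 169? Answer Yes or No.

φ(169) = φ(13^2) = 13·(13−1) = 156 = 2^2 · 3 · 13.
It suffices to check that the order of 74 is not a proper divisor of 156: compute 74^(156/q) for q ∈ {2, 3, 13}.
74^78 ≡ 1 (mod 169)  [q = 2: ≡ 1 ✗]
74^52 ≡ 22 (mod 169)  [q = 3: ≢ 1 ✓]
74^12 ≡ 14 (mod 169)  [q = 13: ≢ 1 ✓]
74^78 ≡ 1 shows ord(74) | 78, strictly less than φ(169); not a primitive root.

No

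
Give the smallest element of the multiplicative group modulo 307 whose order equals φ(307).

5

φ(307) = 307 − 1 = 306 = 2 · 3^2 · 17.
g is a primitive root iff g^(306/q) ≢ 1 (mod 307) for each prime q ∈ {2, 3, 17}.
g = 2: 2^153 ≡ 306; 2^102 ≡ 1 — hits 1, so not a primitive root.
g = 3: 3^153 ≡ 306; 3^102 ≡ 1 — hits 1, so not a primitive root.
g = 4: 4^153 ≡ 1 — hits 1, so not a primitive root.
g = 5: 5^153 ≡ 306; 5^102 ≡ 289; 5^18 ≡ 81 — none is 1, so 5 is a primitive root.
The smallest primitive root modulo 307 is 5.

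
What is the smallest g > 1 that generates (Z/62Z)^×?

3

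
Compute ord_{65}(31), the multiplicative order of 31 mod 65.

4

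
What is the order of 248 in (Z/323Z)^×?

The order of 248 must divide φ(323) = φ(17·19) = (17−1)·(19−1) = 16·18 = 288 = 2^5 · 3^2.
Divisors of 288: 1, 2, 3, 4, 6, 8, 9, 12, 16, 18, 24, 32, 36, 48, 72, 96, 144, 288.
Compute 248^d (mod 323) for the divisors d until we hit 1:
248^1 ≡ 248
248^2 ≡ 134
248^3 ≡ 286
248^4 ≡ 191
248^6 ≡ 77
248^8 ≡ 305
248^9 ≡ 58
248^12 ≡ 115
248^16 ≡ 1
Therefore the multiplicative order of 248 modulo 323 is 16.

16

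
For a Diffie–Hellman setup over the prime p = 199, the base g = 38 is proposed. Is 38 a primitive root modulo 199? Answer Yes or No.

φ(199) = 199 − 1 = 198 = 2 · 3^2 · 11.
38 is a primitive root mod 199 iff 38^(φ(199)/q) ≢ 1 for every prime q | φ(199), i.e. q ∈ {2, 3, 11}.
38^99 ≡ 198 (mod 199)  [q = 2: ≢ 1 ✓]
38^66 ≡ 92 (mod 199)  [q = 3: ≢ 1 ✓]
38^18 ≡ 61 (mod 199)  [q = 11: ≢ 1 ✓]
Every test exponent gives a nontrivial residue, hence 38 generates the full group.

Yes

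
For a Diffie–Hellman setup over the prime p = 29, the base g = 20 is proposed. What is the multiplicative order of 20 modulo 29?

7

Since 20 ∈ (Z/29Z)^×, its order divides φ(29) = 29 − 1 = 28 = 2^2 · 7.
Divisors of 28: 1, 2, 4, 7, 14, 28.
Test each divisor d:
20^1 ≡ 20 (mod 29)
20^2 ≡ 23 (mod 29)
20^4 ≡ 7 (mod 29)
20^7 ≡ 1 (mod 29) ✓
Therefore the multiplicative order of 20 modulo 29 is 7.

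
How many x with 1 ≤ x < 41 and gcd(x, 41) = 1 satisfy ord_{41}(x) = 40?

φ(41) = 41 − 1 = 40 = 2^3 · 5.
Since (Z/41Z)^× is cyclic of order 40, the number of elements of order d is φ(d) when d | 40 and 0 otherwise.
40 = 2^3 · 5 divides 40, and φ(40) = 16.

16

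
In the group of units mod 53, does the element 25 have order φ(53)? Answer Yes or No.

No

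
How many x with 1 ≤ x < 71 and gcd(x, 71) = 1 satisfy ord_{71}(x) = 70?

24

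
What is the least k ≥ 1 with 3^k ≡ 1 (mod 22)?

Since 3 ∈ (Z/22Z)^×, its order divides φ(22) = φ(2)·φ(11) = 1·10 = 10 = 2 · 5.
Divisors of 10: 1, 2, 5, 10.
Compute 3^d (mod 22) for the divisors d until we hit 1:
3^1 ≡ 3 (mod 22)
3^2 ≡ 9 (mod 22)
3^5 ≡ 1 (mod 22) ✓
The smallest such exponent is 5, so the order of 3 is 5.

5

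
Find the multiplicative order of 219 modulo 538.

268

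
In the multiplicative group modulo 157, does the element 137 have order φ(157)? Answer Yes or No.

φ(157) = 157 − 1 = 156 = 2^2 · 3 · 13.
137 is a primitive root mod 157 iff 137^(φ(157)/q) ≢ 1 for every prime q | φ(157), i.e. q ∈ {2, 3, 13}.
137^78 ≡ 156 (mod 157)  [q = 2: ≢ 1 ✓]
137^52 ≡ 12 (mod 157)  [q = 3: ≢ 1 ✓]
137^12 ≡ 46 (mod 157)  [q = 13: ≢ 1 ✓]
All checks pass, so 137 has order 156 and is a primitive root modulo 157.

Yes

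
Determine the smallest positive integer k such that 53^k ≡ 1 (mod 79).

78

By Lagrange's theorem, ord_79(53) divides φ(79) = 79 − 1 = 78 = 2 · 3 · 13.
Divisors of 78: 1, 2, 3, 6, 13, 26, 39, 78.
Compute 53^d (mod 79) for the divisors d until we hit 1:
53^1 ≡ 53 (mod 79)
53^2 ≡ 44 (mod 79)
53^3 ≡ 41 (mod 79)
53^6 ≡ 22 (mod 79)
53^13 ≡ 56 (mod 79)
53^26 ≡ 55 (mod 79)
53^39 ≡ 78 (mod 79)
53^78 ≡ 1 (mod 79) ✓
So ord_79(53) = 78.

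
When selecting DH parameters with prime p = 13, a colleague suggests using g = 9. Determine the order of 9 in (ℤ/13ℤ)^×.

3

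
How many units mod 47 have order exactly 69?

0

φ(47) = 47 − 1 = 46 = 2 · 23.
In a cyclic group of order 46, there are φ(d) elements of order d for each divisor d of 46, and zero for non-divisors.
Here 46 is not a multiple of 69, so there are no elements of order 69.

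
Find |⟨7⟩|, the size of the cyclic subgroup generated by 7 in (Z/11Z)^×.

10

By Lagrange's theorem, ord_11(7) divides φ(11) = 11 − 1 = 10 = 2 · 5.
Divisors of 10: 1, 2, 5, 10.
Evaluate successive powers at the divisors of 10:
7^1 ≡ 7 (mod 11)
7^2 ≡ 5 (mod 11)
7^5 ≡ 10 (mod 11)
7^10 ≡ 1 (mod 11) ✓
So ord_11(7) = 10.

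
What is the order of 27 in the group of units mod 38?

Since 27 ∈ (Z/38Z)^×, its order divides φ(38) = φ(2)·φ(19) = 1·18 = 18 = 2 · 3^2.
Divisors of 18: 1, 2, 3, 6, 9, 18.
Evaluate successive powers at the divisors of 18:
27^1 ≡ 27
27^2 ≡ 7
27^3 ≡ 37
27^6 ≡ 1
The smallest such exponent is 6, so the order of 27 is 6.

6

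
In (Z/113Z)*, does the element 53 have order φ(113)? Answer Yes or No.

No

φ(113) = 113 − 1 = 112 = 2^4 · 7.
53 is a primitive root mod 113 iff 53^(φ(113)/q) ≢ 1 for every prime q | φ(113), i.e. q ∈ {2, 7}.
53^56 ≡ 1 (mod 113)  [q = 2: ≡ 1 ✗]
53^16 ≡ 16 (mod 113)  [q = 7: ≢ 1 ✓]
The check at q = 2 fails, so 53 generates a proper subgroup.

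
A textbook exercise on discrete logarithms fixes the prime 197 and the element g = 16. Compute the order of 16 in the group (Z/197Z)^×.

49

ord(16) | φ(197) = 197 − 1 = 196 = 2^2 · 7^2.
Divisors of 196: 1, 2, 4, 7, 14, 28, 49, 98, 196.
Check 16^d mod 197 for each divisor in increasing order:
16^1 ≡ 16
16^2 ≡ 59
16^4 ≡ 132
16^7 ≡ 104
16^14 ≡ 178
16^28 ≡ 164
16^49 ≡ 1
So ord_197(16) = 49.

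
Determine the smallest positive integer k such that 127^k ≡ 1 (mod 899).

420

Since 127 ∈ (Z/899Z)^×, its order divides φ(899) = φ(29·31) = (29−1)·(31−1) = 28·30 = 840 = 2^3 · 3 · 5 · 7.
Divisors of 840: 1, 2, 3, 4, 5, 6, 7, 8, 10, 12, 14, 15, 20, 21, 24, 28, 30, 35, 40, 42, 56, 60, 70, 84, 105, 120, 140, 168, 210, 280, 420, 840.
Test each divisor d:
127^1 ≡ 127
127^2 ≡ 846
127^3 ≡ 461
127^4 ≡ 112
127^5 ≡ 739
127^6 ≡ 357
127^7 ≡ 389
127^8 ≡ 857
127^10 ≡ 428
127^12 ≡ 690
127^14 ≡ 289
127^15 ≡ 743
127^20 ≡ 687
127^21 ≡ 46
127^24 ≡ 529
127^28 ≡ 813
127^30 ≡ 63
127^35 ≡ 708
127^40 ≡ 893
127^42 ≡ 318
127^56 ≡ 204
127^60 ≡ 373
127^70 ≡ 521
127^84 ≡ 436
127^105 ≡ 278
127^120 ≡ 683
127^140 ≡ 842
127^168 ≡ 407
127^210 ≡ 869
127^280 ≡ 552
127^420 ≡ 1
The smallest such exponent is 420, so the order of 127 is 420.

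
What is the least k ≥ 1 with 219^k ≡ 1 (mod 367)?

The order of 219 must divide φ(367) = 367 − 1 = 366 = 2 · 3 · 61.
Divisors of 366: 1, 2, 3, 6, 61, 122, 183, 366.
Check 219^d mod 367 for each divisor in increasing order:
219^1 ≡ 219
219^2 ≡ 251
219^3 ≡ 286
219^6 ≡ 322
219^61 ≡ 284
219^122 ≡ 283
219^183 ≡ 366
219^366 ≡ 1
The smallest such exponent is 366, so the order of 219 is 366.

366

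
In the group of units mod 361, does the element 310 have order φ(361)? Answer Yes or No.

φ(361) = φ(19^2) = 19·(19−1) = 342 = 2 · 3^2 · 19.
It suffices to check that the order of 310 is not a proper divisor of 342: compute 310^(342/q) for q ∈ {2, 3, 19}.
310^171 ≡ 1 (mod 361)  [q = 2: ≡ 1 ✗]
310^114 ≡ 68 (mod 361)  [q = 3: ≢ 1 ✓]
310^18 ≡ 229 (mod 361)  [q = 19: ≢ 1 ✓]
Since 310^171 ≡ 1, the order of 310 divides 171 < 342, so 310 is not a primitive root.

No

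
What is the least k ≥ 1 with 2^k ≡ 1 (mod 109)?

Since 2 ∈ (Z/109Z)^×, its order divides φ(109) = 109 − 1 = 108 = 2^2 · 3^3.
Divisors of 108: 1, 2, 3, 4, 6, 9, 12, 18, 27, 36, 54, 108.
Check 2^d mod 109 for each divisor in increasing order:
2^1 ≡ 2 (mod 109)
2^2 ≡ 4 (mod 109)
2^3 ≡ 8 (mod 109)
2^4 ≡ 16 (mod 109)
2^6 ≡ 64 (mod 109)
2^9 ≡ 76 (mod 109)
2^12 ≡ 63 (mod 109)
2^18 ≡ 108 (mod 109)
2^27 ≡ 33 (mod 109)
2^36 ≡ 1 (mod 109) ✓
Hence ord(2) = 36.

36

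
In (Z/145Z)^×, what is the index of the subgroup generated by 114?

By Lagrange's theorem, ord_145(114) divides φ(145) = φ(5·29) = (5−1)·(29−1) = 4·28 = 112 = 2^4 · 7.
Divisors of 112: 1, 2, 4, 7, 8, 14, 16, 28, 56, 112.
Compute 114^d (mod 145) for the divisors d until we hit 1:
114^1 ≡ 114 (mod 145)
114^2 ≡ 91 (mod 145)
114^4 ≡ 16 (mod 145)
114^7 ≡ 104 (mod 145)
114^8 ≡ 111 (mod 145)
114^14 ≡ 86 (mod 145)
114^16 ≡ 141 (mod 145)
114^28 ≡ 1 (mod 145) ✓
So ord_145(114) = 28, hence |⟨114⟩| = 28.
Index = |(Z/145Z)^×| / |⟨114⟩| = 112 / 28 = 4.

4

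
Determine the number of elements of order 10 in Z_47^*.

0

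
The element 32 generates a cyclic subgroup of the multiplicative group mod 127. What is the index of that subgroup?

Since 32 ∈ (Z/127Z)^×, its order divides φ(127) = 127 − 1 = 126 = 2 · 3^2 · 7.
Divisors of 126: 1, 2, 3, 6, 7, 9, 14, 18, 21, 42, 63, 126.
Test each divisor d:
32^1 ≡ 32
32^2 ≡ 8
32^3 ≡ 2
32^6 ≡ 4
32^7 ≡ 1
So ord_127(32) = 7, hence |⟨32⟩| = 7.
Index = |(Z/127Z)^×| / |⟨32⟩| = 126 / 7 = 18.

18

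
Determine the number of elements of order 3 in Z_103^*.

2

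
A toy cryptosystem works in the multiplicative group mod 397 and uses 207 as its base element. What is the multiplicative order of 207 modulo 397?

66

By Lagrange's theorem, ord_397(207) divides φ(397) = 397 − 1 = 396 = 2^2 · 3^2 · 11.
Divisors of 396: 1, 2, 3, 4, 6, 9, 11, 12, 18, 22, 33, 36, 44, 66, 99, 132, 198, 396.
Check 207^d mod 397 for each divisor in increasing order:
207^1 ≡ 207 (mod 397)
207^2 ≡ 370 (mod 397)
207^3 ≡ 366 (mod 397)
207^4 ≡ 332 (mod 397)
207^6 ≡ 167 (mod 397)
207^9 ≡ 381 (mod 397)
207^11 ≡ 35 (mod 397)
207^12 ≡ 99 (mod 397)
207^18 ≡ 256 (mod 397)
207^22 ≡ 34 (mod 397)
207^33 ≡ 396 (mod 397)
207^36 ≡ 31 (mod 397)
207^44 ≡ 362 (mod 397)
207^66 ≡ 1 (mod 397) ✓
The smallest such exponent is 66, so the order of 207 is 66.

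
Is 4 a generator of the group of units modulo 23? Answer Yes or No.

No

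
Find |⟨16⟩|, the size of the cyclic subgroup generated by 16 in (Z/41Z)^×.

ord(16) | φ(41) = 41 − 1 = 40 = 2^3 · 5.
Divisors of 40: 1, 2, 4, 5, 8, 10, 20, 40.
Compute 16^d (mod 41) for the divisors d until we hit 1:
16^1 ≡ 16 (mod 41)
16^2 ≡ 10 (mod 41)
16^4 ≡ 18 (mod 41)
16^5 ≡ 1 (mod 41) ✓
So ord_41(16) = 5.

5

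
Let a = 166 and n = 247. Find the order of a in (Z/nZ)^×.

By Lagrange's theorem, ord_247(166) divides φ(247) = φ(13·19) = (13−1)·(19−1) = 12·18 = 216 = 2^3 · 3^3.
Divisors of 216: 1, 2, 3, 4, 6, 8, 9, 12, 18, 24, 27, 36, 54, 72, 108, 216.
Test each divisor d:
166^1 ≡ 166 (mod 247)
166^2 ≡ 139 (mod 247)
166^3 ≡ 103 (mod 247)
166^4 ≡ 55 (mod 247)
166^6 ≡ 235 (mod 247)
166^8 ≡ 61 (mod 247)
166^9 ≡ 246 (mod 247)
166^12 ≡ 144 (mod 247)
166^18 ≡ 1 (mod 247) ✓
So ord_247(166) = 18.

18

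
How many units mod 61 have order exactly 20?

φ(61) = 61 − 1 = 60 = 2^2 · 3 · 5.
In a cyclic group of order 60, there are φ(d) elements of order d for each divisor d of 60, and zero for non-divisors.
20 = 2^2 · 5 divides 60, and φ(20) = 8.

8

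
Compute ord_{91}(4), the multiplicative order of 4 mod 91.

6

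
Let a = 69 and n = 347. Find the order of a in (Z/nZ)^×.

The order of 69 must divide φ(347) = 347 − 1 = 346 = 2 · 173.
Divisors of 346: 1, 2, 173, 346.
Test each divisor d:
69^1 ≡ 69 (mod 347)
69^2 ≡ 250 (mod 347)
69^173 ≡ 346 (mod 347)
69^346 ≡ 1 (mod 347) ✓
Therefore the multiplicative order of 69 modulo 347 is 346.

346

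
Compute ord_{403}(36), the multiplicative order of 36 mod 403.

ord(36) | φ(403) = φ(13·31) = (13−1)·(31−1) = 12·30 = 360 = 2^3 · 3^2 · 5.
Divisors of 360: 1, 2, 3, 4, 5, 6, 8, 9, 10, 12, 15, 18, 20, 24, 30, 36, 40, 45, 60, 72, 90, 120, 180, 360.
Test each divisor d:
36^1 ≡ 36
36^2 ≡ 87
36^3 ≡ 311
36^4 ≡ 315
36^5 ≡ 56
36^6 ≡ 1
Hence ord(36) = 6.

6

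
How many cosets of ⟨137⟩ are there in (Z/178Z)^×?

ord(137) | φ(178) = φ(2)·φ(89) = 1·88 = 88 = 2^3 · 11.
Divisors of 88: 1, 2, 4, 8, 11, 22, 44, 88.
Check 137^d mod 178 for each divisor in increasing order:
137^1 ≡ 137 (mod 178)
137^2 ≡ 79 (mod 178)
137^4 ≡ 11 (mod 178)
137^8 ≡ 121 (mod 178)
137^11 ≡ 37 (mod 178)
137^22 ≡ 123 (mod 178)
137^44 ≡ 177 (mod 178)
137^88 ≡ 1 (mod 178) ✓
Thus |⟨137⟩| = ord(137) = 88.
[(Z/178Z)^× : ⟨137⟩] = 88/88 = 1.

1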